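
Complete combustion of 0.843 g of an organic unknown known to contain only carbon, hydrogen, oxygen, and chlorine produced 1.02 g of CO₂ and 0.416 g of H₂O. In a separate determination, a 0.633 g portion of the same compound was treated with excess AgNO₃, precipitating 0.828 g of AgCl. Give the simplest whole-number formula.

C3H6ClO2

mol C = 1.02 g CO₂ ÷ 44.009 g/mol = 0.02318 mol
mol H = 2 × 0.416 g H₂O ÷ 18.015 g/mol = 0.04618 mol
From the AgCl data: mol Cl per gram of compound = (0.828 ÷ 143.318) ÷ 0.633 = 0.009127 mol/g, so in the 0.843 g combustion sample mol Cl = 0.007694 mol
mass O = 0.843 − (0.2784 + 0.04655 + 0.2728) = 0.2453 g → mol O = 0.2453 ÷ 15.999 = 0.01533 mol
Divide by the smallest (0.007694 mol): C 3.012, H 6.003, Cl 1.000, O 1.993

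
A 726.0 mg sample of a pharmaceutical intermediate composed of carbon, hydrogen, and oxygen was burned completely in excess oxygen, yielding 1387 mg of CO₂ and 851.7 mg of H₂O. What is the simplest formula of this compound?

C2H6O

mol C = 1.387 g CO₂ ÷ 44.009 g/mol = 0.031516 mol
mol H = 2 × 0.8517 g H₂O ÷ 18.015 g/mol = 0.094555 mol
mass O = 0.7260 − (0.37854 + 0.095311) = 0.25215 g → mol O = 0.25215 ÷ 15.999 = 0.015760 mol
Divide by the smallest (0.015760 mol): C 2.000, H 6.000, O 1.000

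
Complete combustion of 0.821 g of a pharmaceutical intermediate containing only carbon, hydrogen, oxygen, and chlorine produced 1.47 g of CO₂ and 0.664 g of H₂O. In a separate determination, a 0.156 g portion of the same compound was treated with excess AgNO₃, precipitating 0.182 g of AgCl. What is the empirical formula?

C5H11ClO

mol C = 1.47 g CO₂ ÷ 44.009 g/mol = 0.03340 mol
mol H = 2 × 0.664 g H₂O ÷ 18.015 g/mol = 0.07372 mol
From the AgCl data: mol Cl per gram of compound = (0.182 ÷ 143.318) ÷ 0.156 = 0.008140 mol/g, so in the 0.821 g combustion sample mol Cl = 0.006683 mol
mass O = 0.821 − (0.4012 + 0.07431 + 0.2369) = 0.1086 g → mol O = 0.1086 ÷ 15.999 = 0.006787 mol
Divide by the smallest (0.006683 mol): C 4.998, H 11.030, Cl 1.000, O 1.015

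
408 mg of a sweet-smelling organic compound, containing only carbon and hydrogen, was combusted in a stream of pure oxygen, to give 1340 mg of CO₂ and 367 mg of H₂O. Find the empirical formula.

C3H4

mol C = 1.34 g CO₂ ÷ 44.009 g/mol = 0.03045 mol
mol H = 2 × 0.367 g H₂O ÷ 18.015 g/mol = 0.04074 mol
Divide by the smallest (0.03045 mol): C 1.000, H 1.338
Multiplying each by 3 gives whole numbers: C 3.00, H 4.01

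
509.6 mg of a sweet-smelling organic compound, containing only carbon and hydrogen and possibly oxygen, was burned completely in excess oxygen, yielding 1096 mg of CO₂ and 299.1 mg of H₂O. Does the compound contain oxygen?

mol C = 1.096 g CO₂ ÷ 44.009 g/mol = 0.024904 mol
mol H = 2 × 0.2991 g H₂O ÷ 18.015 g/mol = 0.033206 mol
C and H account for only 0.33259 g of the 0.5096 g sample; the remaining 0.17701 g must be oxygen.

yes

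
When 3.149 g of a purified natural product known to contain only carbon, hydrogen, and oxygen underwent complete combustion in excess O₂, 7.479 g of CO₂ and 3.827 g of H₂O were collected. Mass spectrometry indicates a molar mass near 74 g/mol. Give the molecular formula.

mol C = 7.479 g CO₂ ÷ 44.009 g/mol = 0.16994 mol
mol H = 2 × 3.827 g H₂O ÷ 18.015 g/mol = 0.42487 mol
mass O = 3.149 − (2.0412 + 0.42827) = 0.67955 g → mol O = 0.67955 ÷ 15.999 = 0.042475 mol
Divide by the smallest (0.042475 mol): C 4.001, H 10.003, O 1.000
Empirical formula: C4H10O
Empirical-formula mass = 74.12 g/mol; 74 ÷ 74.12 ≈ 1, so the molecular formula is C4H10O.

C4H10O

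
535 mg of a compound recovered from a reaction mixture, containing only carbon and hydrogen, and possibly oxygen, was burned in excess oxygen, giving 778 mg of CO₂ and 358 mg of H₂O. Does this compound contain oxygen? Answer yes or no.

mol C = 0.778 g CO₂ ÷ 44.009 g/mol = 0.01768 mol
mol H = 2 × 0.358 g H₂O ÷ 18.015 g/mol = 0.03974 mol
C and H account for only 0.2524 g of the 0.535 g sample; the remaining 0.2826 g must be oxygen.

yes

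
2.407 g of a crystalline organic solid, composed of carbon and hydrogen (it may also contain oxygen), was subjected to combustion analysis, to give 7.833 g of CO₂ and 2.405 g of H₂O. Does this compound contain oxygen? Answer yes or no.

no

mol C = 7.833 g CO₂ ÷ 44.009 g/mol = 0.17799 mol
mol H = 2 × 2.405 g H₂O ÷ 18.015 g/mol = 0.26700 mol
C and H together account for 2.4069 g — essentially the entire 2.407 g sample — so the compound contains no oxygen.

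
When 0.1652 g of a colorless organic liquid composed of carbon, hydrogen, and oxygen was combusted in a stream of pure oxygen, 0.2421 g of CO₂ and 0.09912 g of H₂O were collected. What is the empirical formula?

CH2O

mol C = 0.2421 g CO₂ ÷ 44.009 g/mol = 0.0055011 mol
mol H = 2 × 0.09912 g H₂O ÷ 18.015 g/mol = 0.011004 mol
mass O = 0.1652 − (0.066074 + 0.011092) = 0.088034 g → mol O = 0.088034 ÷ 15.999 = 0.0055024 mol
Divide by the smallest (0.0055011 mol): C 1.000, H 2.000, O 1.000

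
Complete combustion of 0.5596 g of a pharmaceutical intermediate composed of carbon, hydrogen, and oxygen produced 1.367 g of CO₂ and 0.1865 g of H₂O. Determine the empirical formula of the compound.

C3H2O

mol C = 1.367 g CO₂ ÷ 44.009 g/mol = 0.031062 mol
mol H = 2 × 0.1865 g H₂O ÷ 18.015 g/mol = 0.020705 mol
mass O = 0.5596 − (0.37308 + 0.020871) = 0.16565 g → mol O = 0.16565 ÷ 15.999 = 0.010354 mol
Divide by the smallest (0.010354 mol): C 3.000, H 2.000, O 1.000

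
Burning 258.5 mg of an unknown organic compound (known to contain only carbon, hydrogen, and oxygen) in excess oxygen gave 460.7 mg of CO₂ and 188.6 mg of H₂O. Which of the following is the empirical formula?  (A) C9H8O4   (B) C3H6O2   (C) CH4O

(B) C3H6O2

mol C = 0.4607 g CO₂ ÷ 44.009 g/mol = 0.010468 mol
mol H = 2 × 0.1886 g H₂O ÷ 18.015 g/mol = 0.020938 mol
mass O = 0.2585 − (0.12573 + 0.021106) = 0.11166 g → mol O = 0.11166 ÷ 15.999 = 0.0069792 mol
Divide by the smallest (0.0069792 mol): C 1.500, H 3.000, O 1.000
Multiplying each by 2 gives whole numbers: C 3.00, H 6.00, O 2.00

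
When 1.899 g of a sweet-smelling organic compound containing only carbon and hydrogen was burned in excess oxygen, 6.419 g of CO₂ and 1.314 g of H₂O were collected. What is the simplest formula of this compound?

mol C = 6.419 g CO₂ ÷ 44.009 g/mol = 0.14586 mol
mol H = 2 × 1.314 g H₂O ÷ 18.015 g/mol = 0.14588 mol
Divide by the smallest (0.14586 mol): C 1.000, H 1.000

CH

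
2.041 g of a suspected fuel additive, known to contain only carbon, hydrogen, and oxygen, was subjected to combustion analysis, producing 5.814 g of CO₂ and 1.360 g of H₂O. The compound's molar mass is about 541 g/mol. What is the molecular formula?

mol C = 5.814 g CO₂ ÷ 44.009 g/mol = 0.13211 mol
mol H = 2 × 1.360 g H₂O ÷ 18.015 g/mol = 0.15099 mol
mass O = 2.041 − (1.5868 + 0.15219) = 0.30204 g → mol O = 0.30204 ÷ 15.999 = 0.018879 mol
Divide by the smallest (0.018879 mol): C 6.998, H 7.998, O 1.000
Empirical formula: C7H8O
Empirical-formula mass = 108.14 g/mol; 541 ÷ 108.14 ≈ 5, so the molecular formula is C35H40O5.

C35H40O5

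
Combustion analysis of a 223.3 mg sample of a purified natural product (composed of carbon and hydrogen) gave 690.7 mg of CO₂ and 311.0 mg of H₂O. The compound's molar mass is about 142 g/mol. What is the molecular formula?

C10H22

mol C = 0.6907 g CO₂ ÷ 44.009 g/mol = 0.015695 mol
mol H = 2 × 0.3110 g H₂O ÷ 18.015 g/mol = 0.034527 mol
Divide by the smallest (0.015695 mol): C 1.000, H 2.200
Multiplying each by 5 gives whole numbers: C 5.00, H 11.00
Empirical formula: C5H11
Empirical-formula mass = 71.14 g/mol; 142 ÷ 71.14 ≈ 2, so the molecular formula is C10H22.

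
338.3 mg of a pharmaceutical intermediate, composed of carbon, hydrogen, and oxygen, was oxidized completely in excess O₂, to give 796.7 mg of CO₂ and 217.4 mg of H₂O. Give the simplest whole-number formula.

C3H4O

mol C = 0.7967 g CO₂ ÷ 44.009 g/mol = 0.018103 mol
mol H = 2 × 0.2174 g H₂O ÷ 18.015 g/mol = 0.024135 mol
mass O = 0.3383 − (0.21744 + 0.024329) = 0.096535 g → mol O = 0.096535 ÷ 15.999 = 0.0060338 mol
Divide by the smallest (0.0060338 mol): C 3.000, H 4.000, O 1.000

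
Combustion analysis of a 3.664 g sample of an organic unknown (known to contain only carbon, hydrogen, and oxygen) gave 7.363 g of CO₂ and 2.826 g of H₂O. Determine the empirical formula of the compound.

C8H15O4

mol C = 7.363 g CO₂ ÷ 44.009 g/mol = 0.16731 mol
mol H = 2 × 2.826 g H₂O ÷ 18.015 g/mol = 0.31374 mol
mass O = 3.664 − (2.0095 + 0.31625) = 1.3382 g → mol O = 1.3382 ÷ 15.999 = 0.083645 mol
Divide by the smallest (0.083645 mol): C 2.000, H 3.751, O 1.000
Multiplying each by 4 gives whole numbers: C 8.00, H 15.00, O 4.00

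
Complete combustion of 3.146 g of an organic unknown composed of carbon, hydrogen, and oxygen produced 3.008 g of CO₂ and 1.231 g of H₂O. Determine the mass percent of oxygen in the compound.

69.53%

mol C = 3.008 g CO₂ ÷ 44.009 g/mol = 0.068350 mol
mol H = 2 × 1.231 g H₂O ÷ 18.015 g/mol = 0.13666 mol
mass O = 3.146 − (0.82095 + 0.13776) = 2.1873 g → mol O = 2.1873 ÷ 15.999 = 0.13671 mol
mass % O = 2.1873 g ÷ 3.146 g × 100%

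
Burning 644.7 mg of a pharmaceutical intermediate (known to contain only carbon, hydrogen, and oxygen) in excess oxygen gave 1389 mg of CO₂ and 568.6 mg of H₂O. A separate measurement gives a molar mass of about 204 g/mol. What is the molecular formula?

C10H20O4

mol C = 1.389 g CO₂ ÷ 44.009 g/mol = 0.031562 mol
mol H = 2 × 0.5686 g H₂O ÷ 18.015 g/mol = 0.063125 mol
mass O = 0.6447 − (0.37909 + 0.063630) = 0.20198 g → mol O = 0.20198 ÷ 15.999 = 0.012625 mol
Divide by the smallest (0.012625 mol): C 2.500, H 5.000, O 1.000
Multiplying each by 2 gives whole numbers: C 5.00, H 10.00, O 2.00
Empirical formula: C5H10O2
Empirical-formula mass = 102.13 g/mol; 204 ÷ 102.13 ≈ 2, so the molecular formula is C10H20O4.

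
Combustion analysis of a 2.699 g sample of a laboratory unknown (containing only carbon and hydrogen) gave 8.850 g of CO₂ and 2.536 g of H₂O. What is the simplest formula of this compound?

C5H7

mol C = 8.850 g CO₂ ÷ 44.009 g/mol = 0.20110 mol
mol H = 2 × 2.536 g H₂O ÷ 18.015 g/mol = 0.28154 mol
Divide by the smallest (0.20110 mol): C 1.000, H 1.400
Multiplying each by 5 gives whole numbers: C 5.00, H 7.00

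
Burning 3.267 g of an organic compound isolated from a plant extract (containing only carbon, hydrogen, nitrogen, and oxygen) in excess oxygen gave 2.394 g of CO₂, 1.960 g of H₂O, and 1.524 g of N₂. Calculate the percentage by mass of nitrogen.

46.65%

mol C = 2.394 g CO₂ ÷ 44.009 g/mol = 0.054398 mol
mol H = 2 × 1.960 g H₂O ÷ 18.015 g/mol = 0.21760 mol
mol N = 2 × 1.524 g N₂ ÷ 28.014 g/mol = 0.10880 mol
mass O = 3.267 − (0.65337 + 0.21934 + 1.5240) = 0.87029 g → mol O = 0.87029 ÷ 15.999 = 0.054396 mol
mass % N = 1.5240 g ÷ 3.267 g × 100%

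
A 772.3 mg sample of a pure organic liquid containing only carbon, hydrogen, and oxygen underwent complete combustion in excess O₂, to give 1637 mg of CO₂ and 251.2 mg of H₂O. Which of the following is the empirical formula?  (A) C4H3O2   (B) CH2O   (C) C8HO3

(A) C4H3O2

mol C = 1.637 g CO₂ ÷ 44.009 g/mol = 0.037197 mol
mol H = 2 × 0.2512 g H₂O ÷ 18.015 g/mol = 0.027888 mol
mass O = 0.7723 − (0.44677 + 0.028111) = 0.29742 g → mol O = 0.29742 ÷ 15.999 = 0.018590 mol
Divide by the smallest (0.018590 mol): C 2.001, H 1.500, O 1.000
Multiplying each by 2 gives whole numbers: C 4.00, H 3.00, O 2.00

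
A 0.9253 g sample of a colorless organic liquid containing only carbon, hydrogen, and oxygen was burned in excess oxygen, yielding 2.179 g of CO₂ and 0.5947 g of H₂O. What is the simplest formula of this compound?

mol C = 2.179 g CO₂ ÷ 44.009 g/mol = 0.049513 mol
mol H = 2 × 0.5947 g H₂O ÷ 18.015 g/mol = 0.066023 mol
mass O = 0.9253 − (0.59470 + 0.066551) = 0.26405 g → mol O = 0.26405 ÷ 15.999 = 0.016504 mol
Divide by the smallest (0.016504 mol): C 3.000, H 4.000, O 1.000

C3H4O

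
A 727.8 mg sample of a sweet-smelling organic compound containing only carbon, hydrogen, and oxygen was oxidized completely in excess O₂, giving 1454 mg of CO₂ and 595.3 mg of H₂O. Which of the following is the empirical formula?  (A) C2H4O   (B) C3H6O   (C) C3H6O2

mol C = 1.454 g CO₂ ÷ 44.009 g/mol = 0.033039 mol
mol H = 2 × 0.5953 g H₂O ÷ 18.015 g/mol = 0.066089 mol
mass O = 0.7278 − (0.39683 + 0.066618) = 0.26435 g → mol O = 0.26435 ÷ 15.999 = 0.016523 mol
Divide by the smallest (0.016523 mol): C 2.000, H 4.000, O 1.000

(A) C2H4O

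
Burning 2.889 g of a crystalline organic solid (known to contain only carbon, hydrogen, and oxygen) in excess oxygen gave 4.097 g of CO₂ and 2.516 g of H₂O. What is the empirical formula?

CH3O

mol C = 4.097 g CO₂ ÷ 44.009 g/mol = 0.093095 mol
mol H = 2 × 2.516 g H₂O ÷ 18.015 g/mol = 0.27932 mol
mass O = 2.889 − (1.1182 + 0.28156) = 1.4893 g → mol O = 1.4893 ÷ 15.999 = 0.093086 mol
Divide by the smallest (0.093086 mol): C 1.000, H 3.001, O 1.000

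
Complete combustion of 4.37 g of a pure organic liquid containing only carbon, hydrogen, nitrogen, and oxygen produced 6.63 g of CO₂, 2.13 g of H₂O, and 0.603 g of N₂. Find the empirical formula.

C7H11N2O5

mol C = 6.63 g CO₂ ÷ 44.009 g/mol = 0.1507 mol
mol H = 2 × 2.13 g H₂O ÷ 18.015 g/mol = 0.2365 mol
mol N = 2 × 0.603 g N₂ ÷ 28.014 g/mol = 0.04305 mol
mass O = 4.37 − (1.809 + 0.2384 + 0.6030) = 1.719 g → mol O = 1.719 ÷ 15.999 = 0.1075 mol
Divide by the smallest (0.04305 mol): C 3.499, H 5.493, N 1.000, O 2.496
Multiplying each by 2 gives whole numbers: C 7.00, H 10.99, N 2.00, O 4.99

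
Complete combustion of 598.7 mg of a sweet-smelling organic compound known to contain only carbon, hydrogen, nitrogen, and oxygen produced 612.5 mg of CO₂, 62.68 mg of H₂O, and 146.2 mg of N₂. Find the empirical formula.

mol C = 0.6125 g CO₂ ÷ 44.009 g/mol = 0.013918 mol
mol H = 2 × 0.06268 g H₂O ÷ 18.015 g/mol = 0.0069586 mol
mol N = 2 × 0.1462 g N₂ ÷ 28.014 g/mol = 0.010438 mol
mass O = 0.5987 − (0.16716 + 0.0070143 + 0.14620) = 0.27832 g → mol O = 0.27832 ÷ 15.999 = 0.017396 mol
Divide by the smallest (0.0069586 mol): C 2.000, H 1.000, N 1.500, O 2.500
Multiplying each by 2 gives whole numbers: C 4.00, H 2.00, N 3.00, O 5.00

C4H2N3O5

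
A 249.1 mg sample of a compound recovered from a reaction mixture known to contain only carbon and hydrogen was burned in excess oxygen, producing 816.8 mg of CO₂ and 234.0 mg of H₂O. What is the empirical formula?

mol C = 0.8168 g CO₂ ÷ 44.009 g/mol = 0.018560 mol
mol H = 2 × 0.2340 g H₂O ÷ 18.015 g/mol = 0.025978 mol
Divide by the smallest (0.018560 mol): C 1.000, H 1.400
Multiplying each by 5 gives whole numbers: C 5.00, H 7.00

C5H7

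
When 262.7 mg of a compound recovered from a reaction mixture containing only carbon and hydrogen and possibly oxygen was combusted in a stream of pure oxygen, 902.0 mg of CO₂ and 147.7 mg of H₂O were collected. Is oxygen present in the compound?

no

mol C = 0.9020 g CO₂ ÷ 44.009 g/mol = 0.020496 mol
mol H = 2 × 0.1477 g H₂O ÷ 18.015 g/mol = 0.016397 mol
C and H together account for 0.26270 g — essentially the entire 0.2627 g sample — so the compound contains no oxygen.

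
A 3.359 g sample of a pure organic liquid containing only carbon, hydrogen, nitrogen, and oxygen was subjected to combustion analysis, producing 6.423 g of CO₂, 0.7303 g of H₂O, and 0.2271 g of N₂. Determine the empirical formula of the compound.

C9H5NO5

mol C = 6.423 g CO₂ ÷ 44.009 g/mol = 0.14595 mol
mol H = 2 × 0.7303 g H₂O ÷ 18.015 g/mol = 0.081077 mol
mol N = 2 × 0.2271 g N₂ ÷ 28.014 g/mol = 0.016213 mol
mass O = 3.359 − (1.7530 + 0.081725 + 0.22710) = 1.2972 g → mol O = 1.2972 ÷ 15.999 = 0.081080 mol
Divide by the smallest (0.016213 mol): C 9.002, H 5.001, N 1.000, O 5.001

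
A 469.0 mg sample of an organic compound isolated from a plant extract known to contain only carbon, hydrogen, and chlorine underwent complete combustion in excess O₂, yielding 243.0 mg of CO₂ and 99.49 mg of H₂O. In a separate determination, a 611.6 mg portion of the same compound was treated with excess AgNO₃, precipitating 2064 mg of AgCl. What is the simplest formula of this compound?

mol C = 0.2430 g CO₂ ÷ 44.009 g/mol = 0.0055216 mol
mol H = 2 × 0.09949 g H₂O ÷ 18.015 g/mol = 0.011045 mol
From the AgCl data: mol Cl per gram of compound = (2.064 ÷ 143.318) ÷ 0.6116 = 0.023547 mol/g, so in the 0.4690 g combustion sample mol Cl = 0.011044 mol
Divide by the smallest (0.0055216 mol): C 1.000, H 2.000, Cl 2.000

CH2Cl2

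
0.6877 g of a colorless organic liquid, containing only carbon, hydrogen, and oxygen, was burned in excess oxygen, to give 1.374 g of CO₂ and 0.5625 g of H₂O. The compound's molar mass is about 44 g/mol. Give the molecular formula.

C2H4O

mol C = 1.374 g CO₂ ÷ 44.009 g/mol = 0.031221 mol
mol H = 2 × 0.5625 g H₂O ÷ 18.015 g/mol = 0.062448 mol
mass O = 0.6877 − (0.37499 + 0.062948) = 0.24976 g → mol O = 0.24976 ÷ 15.999 = 0.015611 mol
Divide by the smallest (0.015611 mol): C 2.000, H 4.000, O 1.000
Empirical formula: C2H4O
Empirical-formula mass = 44.05 g/mol; 44 ÷ 44.05 ≈ 1, so the molecular formula is C2H4O.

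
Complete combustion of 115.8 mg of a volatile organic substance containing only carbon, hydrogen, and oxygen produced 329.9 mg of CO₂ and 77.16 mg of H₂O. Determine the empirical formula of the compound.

C7H8O

mol C = 0.3299 g CO₂ ÷ 44.009 g/mol = 0.0074962 mol
mol H = 2 × 0.07716 g H₂O ÷ 18.015 g/mol = 0.0085662 mol
mass O = 0.1158 − (0.090037 + 0.0086347) = 0.017128 g → mol O = 0.017128 ÷ 15.999 = 0.0010706 mol
Divide by the smallest (0.0010706 mol): C 7.002, H 8.001, O 1.000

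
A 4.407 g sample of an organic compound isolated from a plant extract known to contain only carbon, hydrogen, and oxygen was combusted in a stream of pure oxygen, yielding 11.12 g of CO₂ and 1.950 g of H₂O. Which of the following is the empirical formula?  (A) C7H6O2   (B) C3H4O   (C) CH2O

mol C = 11.12 g CO₂ ÷ 44.009 g/mol = 0.25268 mol
mol H = 2 × 1.950 g H₂O ÷ 18.015 g/mol = 0.21649 mol
mass O = 4.407 − (3.0349 + 0.21822) = 1.1539 g → mol O = 1.1539 ÷ 15.999 = 0.072123 mol
Divide by the smallest (0.072123 mol): C 3.503, H 3.002, O 1.000
Multiplying each by 2 gives whole numbers: C 7.01, H 6.00, O 2.00

(A) C7H6O2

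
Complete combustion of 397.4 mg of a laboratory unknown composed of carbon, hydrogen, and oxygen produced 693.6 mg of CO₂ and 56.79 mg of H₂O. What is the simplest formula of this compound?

C5H2O4

mol C = 0.6936 g CO₂ ÷ 44.009 g/mol = 0.015760 mol
mol H = 2 × 0.05679 g H₂O ÷ 18.015 g/mol = 0.0063047 mol
mass O = 0.3974 − (0.18930 + 0.0063552) = 0.20175 g → mol O = 0.20175 ÷ 15.999 = 0.012610 mol
Divide by the smallest (0.0063047 mol): C 2.500, H 1.000, O 2.000
Multiplying each by 2 gives whole numbers: C 5.00, H 2.00, O 4.00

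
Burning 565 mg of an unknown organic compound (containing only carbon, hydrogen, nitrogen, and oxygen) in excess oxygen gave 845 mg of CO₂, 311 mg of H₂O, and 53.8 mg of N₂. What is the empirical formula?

C5H9NO4

mol C = 0.845 g CO₂ ÷ 44.009 g/mol = 0.01920 mol
mol H = 2 × 0.311 g H₂O ÷ 18.015 g/mol = 0.03453 mol
mol N = 2 × 0.0538 g N₂ ÷ 28.014 g/mol = 0.003841 mol
mass O = 0.565 − (0.2306 + 0.03480 + 0.05380) = 0.2458 g → mol O = 0.2458 ÷ 15.999 = 0.01536 mol
Divide by the smallest (0.003841 mol): C 4.999, H 8.989, N 1.000, O 4.000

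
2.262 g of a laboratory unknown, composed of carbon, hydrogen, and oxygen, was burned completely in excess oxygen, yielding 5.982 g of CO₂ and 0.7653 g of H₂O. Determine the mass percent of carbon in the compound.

72.18%

mol C = 5.982 g CO₂ ÷ 44.009 g/mol = 0.13593 mol
mol H = 2 × 0.7653 g H₂O ÷ 18.015 g/mol = 0.084963 mol
mass O = 2.262 − (1.6326 + 0.085642) = 0.54374 g → mol O = 0.54374 ÷ 15.999 = 0.033986 mol
mass % C = 1.6326 g ÷ 2.262 g × 100%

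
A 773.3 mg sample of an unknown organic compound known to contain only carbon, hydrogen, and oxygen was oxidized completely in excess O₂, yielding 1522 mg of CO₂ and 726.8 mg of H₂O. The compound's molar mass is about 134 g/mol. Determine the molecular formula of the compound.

C6H14O3

mol C = 1.522 g CO₂ ÷ 44.009 g/mol = 0.034584 mol
mol H = 2 × 0.7268 g H₂O ÷ 18.015 g/mol = 0.080688 mol
mass O = 0.7733 − (0.41539 + 0.081334) = 0.27658 g → mol O = 0.27658 ÷ 15.999 = 0.017287 mol
Divide by the smallest (0.017287 mol): C 2.001, H 4.667, O 1.000
Multiplying each by 3 gives whole numbers: C 6.00, H 14.00, O 3.00
Empirical formula: C6H14O3
Empirical-formula mass = 134.18 g/mol; 134 ÷ 134.18 ≈ 1, so the molecular formula is C6H14O3.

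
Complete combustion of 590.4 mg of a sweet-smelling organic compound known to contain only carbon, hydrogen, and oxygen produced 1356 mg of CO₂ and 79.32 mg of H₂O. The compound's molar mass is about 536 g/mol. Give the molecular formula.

C28H8O12

mol C = 1.356 g CO₂ ÷ 44.009 g/mol = 0.030812 mol
mol H = 2 × 0.07932 g H₂O ÷ 18.015 g/mol = 0.0088060 mol
mass O = 0.5904 − (0.37008 + 0.0088764) = 0.21144 g → mol O = 0.21144 ÷ 15.999 = 0.013216 mol
Divide by the smallest (0.0088060 mol): C 3.499, H 1.000, O 1.501
Multiplying each by 2 gives whole numbers: C 7.00, H 2.00, O 3.00
Empirical formula: C7H2O3
Empirical-formula mass = 134.09 g/mol; 536 ÷ 134.09 ≈ 4, so the molecular formula is C28H8O12.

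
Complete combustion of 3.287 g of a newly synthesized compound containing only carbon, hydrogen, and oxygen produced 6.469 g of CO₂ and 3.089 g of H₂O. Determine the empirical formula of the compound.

mol C = 6.469 g CO₂ ÷ 44.009 g/mol = 0.14699 mol
mol H = 2 × 3.089 g H₂O ÷ 18.015 g/mol = 0.34294 mol
mass O = 3.287 − (1.7655 + 0.34568) = 1.1758 g → mol O = 1.1758 ÷ 15.999 = 0.073492 mol
Divide by the smallest (0.073492 mol): C 2.000, H 4.666, O 1.000
Multiplying each by 3 gives whole numbers: C 6.00, H 14.00, O 3.00

C6H14O3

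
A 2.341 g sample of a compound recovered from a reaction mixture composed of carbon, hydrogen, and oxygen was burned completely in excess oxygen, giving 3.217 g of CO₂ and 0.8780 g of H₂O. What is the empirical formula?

C6H8O7

mol C = 3.217 g CO₂ ÷ 44.009 g/mol = 0.073099 mol
mol H = 2 × 0.8780 g H₂O ÷ 18.015 g/mol = 0.097474 mol
mass O = 2.341 − (0.87799 + 0.098254) = 1.3648 g → mol O = 1.3648 ÷ 15.999 = 0.085303 mol
Divide by the smallest (0.073099 mol): C 1.000, H 1.333, O 1.167
Multiplying each by 6 gives whole numbers: C 6.00, H 8.00, O 7.00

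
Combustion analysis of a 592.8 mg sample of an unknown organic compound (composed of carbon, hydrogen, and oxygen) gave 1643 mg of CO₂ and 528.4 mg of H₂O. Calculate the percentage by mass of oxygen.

mol C = 1.643 g CO₂ ÷ 44.009 g/mol = 0.037333 mol
mol H = 2 × 0.5284 g H₂O ÷ 18.015 g/mol = 0.058662 mol
mass O = 0.5928 − (0.44841 + 0.059132) = 0.085259 g → mol O = 0.085259 ÷ 15.999 = 0.0053290 mol
mass % O = 0.085259 g ÷ 0.5928 g × 100%

14.38%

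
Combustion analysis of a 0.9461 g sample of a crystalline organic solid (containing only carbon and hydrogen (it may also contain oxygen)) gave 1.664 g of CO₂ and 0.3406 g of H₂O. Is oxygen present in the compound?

mol C = 1.664 g CO₂ ÷ 44.009 g/mol = 0.037810 mol
mol H = 2 × 0.3406 g H₂O ÷ 18.015 g/mol = 0.037813 mol
C and H account for only 0.49226 g of the 0.9461 g sample; the remaining 0.45384 g must be oxygen.

yes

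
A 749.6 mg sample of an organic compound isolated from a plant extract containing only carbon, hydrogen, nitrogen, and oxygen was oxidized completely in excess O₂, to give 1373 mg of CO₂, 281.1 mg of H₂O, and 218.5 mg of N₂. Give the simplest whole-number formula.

mol C = 1.373 g CO₂ ÷ 44.009 g/mol = 0.031198 mol
mol H = 2 × 0.2811 g H₂O ÷ 18.015 g/mol = 0.031207 mol
mol N = 2 × 0.2185 g N₂ ÷ 28.014 g/mol = 0.015599 mol
mass O = 0.7496 − (0.37472 + 0.031457 + 0.21850) = 0.12492 g → mol O = 0.12492 ÷ 15.999 = 0.0078081 mol
Divide by the smallest (0.0078081 mol): C 3.996, H 3.997, N 1.998, O 1.000

C4H4N2O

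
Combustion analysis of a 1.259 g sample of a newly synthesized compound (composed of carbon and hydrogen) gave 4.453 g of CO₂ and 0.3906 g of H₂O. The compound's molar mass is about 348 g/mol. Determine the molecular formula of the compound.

C28H12

mol C = 4.453 g CO₂ ÷ 44.009 g/mol = 0.10118 mol
mol H = 2 × 0.3906 g H₂O ÷ 18.015 g/mol = 0.043364 mol
Divide by the smallest (0.043364 mol): C 2.333, H 1.000
Multiplying each by 3 gives whole numbers: C 7.00, H 3.00
Empirical formula: C7H3
Empirical-formula mass = 87.10 g/mol; 348 ÷ 87.10 ≈ 4, so the molecular formula is C28H12.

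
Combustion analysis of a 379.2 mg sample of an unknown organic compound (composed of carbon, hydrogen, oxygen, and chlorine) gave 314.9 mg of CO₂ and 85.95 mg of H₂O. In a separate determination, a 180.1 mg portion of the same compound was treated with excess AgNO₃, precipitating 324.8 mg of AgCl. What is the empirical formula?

mol C = 0.3149 g CO₂ ÷ 44.009 g/mol = 0.0071554 mol
mol H = 2 × 0.08595 g H₂O ÷ 18.015 g/mol = 0.0095420 mol
From the AgCl data: mol Cl per gram of compound = (0.3248 ÷ 143.318) ÷ 0.1801 = 0.012584 mol/g, so in the 0.3792 g combustion sample mol Cl = 0.0047717 mol
mass O = 0.3792 − (0.085943 + 0.0096184 + 0.16916) = 0.11448 g → mol O = 0.11448 ÷ 15.999 = 0.0071556 mol
Divide by the smallest (0.0047717 mol): C 1.500, H 2.000, Cl 1.000, O 1.500
Multiplying each by 2 gives whole numbers: C 3.00, H 4.00, Cl 2.00, O 3.00

C3H4Cl2O3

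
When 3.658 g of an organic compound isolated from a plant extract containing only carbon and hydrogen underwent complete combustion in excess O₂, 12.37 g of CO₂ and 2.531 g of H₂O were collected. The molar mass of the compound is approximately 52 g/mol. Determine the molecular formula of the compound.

C4H4

mol C = 12.37 g CO₂ ÷ 44.009 g/mol = 0.28108 mol
mol H = 2 × 2.531 g H₂O ÷ 18.015 g/mol = 0.28099 mol
Divide by the smallest (0.28099 mol): C 1.000, H 1.000
Empirical formula: CH
Empirical-formula mass = 13.02 g/mol; 52 ÷ 13.02 ≈ 4, so the molecular formula is C4H4.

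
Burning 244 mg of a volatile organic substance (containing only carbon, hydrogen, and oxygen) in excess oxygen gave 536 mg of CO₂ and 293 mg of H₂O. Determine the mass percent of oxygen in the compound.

26.6%

mol C = 0.536 g CO₂ ÷ 44.009 g/mol = 0.01218 mol
mol H = 2 × 0.293 g H₂O ÷ 18.015 g/mol = 0.03253 mol
mass O = 0.244 − (0.1463 + 0.03279) = 0.06493 g → mol O = 0.06493 ÷ 15.999 = 0.004058 mol
mass % O = 0.06493 g ÷ 0.244 g × 100%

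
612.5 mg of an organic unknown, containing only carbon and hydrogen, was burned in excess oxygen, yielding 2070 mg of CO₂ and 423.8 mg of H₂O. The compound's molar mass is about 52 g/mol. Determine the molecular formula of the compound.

mol C = 2.070 g CO₂ ÷ 44.009 g/mol = 0.047036 mol
mol H = 2 × 0.4238 g H₂O ÷ 18.015 g/mol = 0.047050 mol
Divide by the smallest (0.047036 mol): C 1.000, H 1.000
Empirical formula: CH
Empirical-formula mass = 13.02 g/mol; 52 ÷ 13.02 ≈ 4, so the molecular formula is C4H4.

C4H4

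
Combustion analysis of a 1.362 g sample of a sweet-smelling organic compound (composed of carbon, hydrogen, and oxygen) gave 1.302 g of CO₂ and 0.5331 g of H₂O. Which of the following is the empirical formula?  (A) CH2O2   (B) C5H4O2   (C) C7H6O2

(A) CH2O2

mol C = 1.302 g CO₂ ÷ 44.009 g/mol = 0.029585 mol
mol H = 2 × 0.5331 g H₂O ÷ 18.015 g/mol = 0.059184 mol
mass O = 1.362 − (0.35534 + 0.059657) = 0.94700 g → mol O = 0.94700 ÷ 15.999 = 0.059191 mol
Divide by the smallest (0.029585 mol): C 1.000, H 2.000, O 2.001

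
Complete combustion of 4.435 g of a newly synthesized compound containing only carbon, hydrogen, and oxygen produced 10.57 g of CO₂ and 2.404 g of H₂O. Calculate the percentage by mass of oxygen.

28.89%

mol C = 10.57 g CO₂ ÷ 44.009 g/mol = 0.24018 mol
mol H = 2 × 2.404 g H₂O ÷ 18.015 g/mol = 0.26689 mol
mass O = 4.435 − (2.8848 + 0.26902) = 1.2812 g → mol O = 1.2812 ÷ 15.999 = 0.080080 mol
mass % O = 1.2812 g ÷ 4.435 g × 100%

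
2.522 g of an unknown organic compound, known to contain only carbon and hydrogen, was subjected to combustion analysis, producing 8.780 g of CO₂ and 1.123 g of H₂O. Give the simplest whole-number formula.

mol C = 8.780 g CO₂ ÷ 44.009 g/mol = 0.19950 mol
mol H = 2 × 1.123 g H₂O ÷ 18.015 g/mol = 0.12467 mol
Divide by the smallest (0.12467 mol): C 1.600, H 1.000
Multiplying each by 5 gives whole numbers: C 8.00, H 5.00

C8H5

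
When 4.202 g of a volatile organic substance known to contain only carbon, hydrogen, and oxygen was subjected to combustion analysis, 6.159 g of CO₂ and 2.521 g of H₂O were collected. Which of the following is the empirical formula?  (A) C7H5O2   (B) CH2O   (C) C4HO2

(B) CH2O

mol C = 6.159 g CO₂ ÷ 44.009 g/mol = 0.13995 mol
mol H = 2 × 2.521 g H₂O ÷ 18.015 g/mol = 0.27988 mol
mass O = 4.202 − (1.6809 + 0.28212) = 2.2390 g → mol O = 2.2390 ÷ 15.999 = 0.13994 mol
Divide by the smallest (0.13994 mol): C 1.000, H 2.000, O 1.000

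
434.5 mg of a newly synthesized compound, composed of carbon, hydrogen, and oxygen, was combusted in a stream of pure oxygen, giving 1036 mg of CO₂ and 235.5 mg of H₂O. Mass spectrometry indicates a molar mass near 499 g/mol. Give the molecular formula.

mol C = 1.036 g CO₂ ÷ 44.009 g/mol = 0.023541 mol
mol H = 2 × 0.2355 g H₂O ÷ 18.015 g/mol = 0.026145 mol
mass O = 0.4345 − (0.28275 + 0.026354) = 0.12540 g → mol O = 0.12540 ÷ 15.999 = 0.0078379 mol
Divide by the smallest (0.0078379 mol): C 3.003, H 3.336, O 1.000
Multiplying each by 3 gives whole numbers: C 9.01, H 10.01, O 3.00
Empirical formula: C9H10O3
Empirical-formula mass = 166.18 g/mol; 499 ÷ 166.18 ≈ 3, so the molecular formula is C27H30O9.

C27H30O9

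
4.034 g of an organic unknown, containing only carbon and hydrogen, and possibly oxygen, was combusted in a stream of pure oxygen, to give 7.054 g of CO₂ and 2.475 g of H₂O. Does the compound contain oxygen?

mol C = 7.054 g CO₂ ÷ 44.009 g/mol = 0.16029 mol
mol H = 2 × 2.475 g H₂O ÷ 18.015 g/mol = 0.27477 mol
C and H account for only 2.2022 g of the 4.034 g sample; the remaining 1.8318 g must be oxygen.

yes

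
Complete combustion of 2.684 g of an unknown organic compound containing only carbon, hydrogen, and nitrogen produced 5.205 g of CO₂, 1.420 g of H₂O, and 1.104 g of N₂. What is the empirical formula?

C3H4N2

mol C = 5.205 g CO₂ ÷ 44.009 g/mol = 0.11827 mol
mol H = 2 × 1.420 g H₂O ÷ 18.015 g/mol = 0.15765 mol
mol N = 2 × 1.104 g N₂ ÷ 28.014 g/mol = 0.078818 mol
Divide by the smallest (0.078818 mol): C 1.501, H 2.000, N 1.000
Multiplying each by 2 gives whole numbers: C 3.00, H 4.00, N 2.00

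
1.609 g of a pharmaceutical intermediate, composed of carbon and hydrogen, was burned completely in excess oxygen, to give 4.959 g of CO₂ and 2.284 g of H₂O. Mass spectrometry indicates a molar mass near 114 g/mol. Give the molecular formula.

mol C = 4.959 g CO₂ ÷ 44.009 g/mol = 0.11268 mol
mol H = 2 × 2.284 g H₂O ÷ 18.015 g/mol = 0.25357 mol
Divide by the smallest (0.11268 mol): C 1.000, H 2.250
Multiplying each by 4 gives whole numbers: C 4.00, H 9.00
Empirical formula: C4H9
Empirical-formula mass = 57.12 g/mol; 114 ÷ 57.12 ≈ 2, so the molecular formula is C8H18.

C8H18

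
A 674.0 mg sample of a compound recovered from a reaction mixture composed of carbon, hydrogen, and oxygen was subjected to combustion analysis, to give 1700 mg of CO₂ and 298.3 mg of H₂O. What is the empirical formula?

C7H6O2

mol C = 1.700 g CO₂ ÷ 44.009 g/mol = 0.038628 mol
mol H = 2 × 0.2983 g H₂O ÷ 18.015 g/mol = 0.033117 mol
mass O = 0.6740 − (0.46397 + 0.033382) = 0.17665 g → mol O = 0.17665 ÷ 15.999 = 0.011041 mol
Divide by the smallest (0.011041 mol): C 3.499, H 2.999, O 1.000
Multiplying each by 2 gives whole numbers: C 7.00, H 6.00, O 2.00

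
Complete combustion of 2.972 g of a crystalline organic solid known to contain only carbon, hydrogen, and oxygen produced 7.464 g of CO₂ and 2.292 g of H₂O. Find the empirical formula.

mol C = 7.464 g CO₂ ÷ 44.009 g/mol = 0.16960 mol
mol H = 2 × 2.292 g H₂O ÷ 18.015 g/mol = 0.25445 mol
mass O = 2.972 − (2.0371 + 0.25649) = 0.67842 g → mol O = 0.67842 ÷ 15.999 = 0.042404 mol
Divide by the smallest (0.042404 mol): C 4.000, H 6.001, O 1.000

C4H6O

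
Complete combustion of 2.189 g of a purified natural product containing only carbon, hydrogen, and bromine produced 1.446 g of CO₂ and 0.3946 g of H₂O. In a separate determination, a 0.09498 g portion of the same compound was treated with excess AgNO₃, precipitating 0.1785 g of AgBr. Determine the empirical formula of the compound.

C3H4Br2

mol C = 1.446 g CO₂ ÷ 44.009 g/mol = 0.032857 mol
mol H = 2 × 0.3946 g H₂O ÷ 18.015 g/mol = 0.043808 mol
From the AgBr data: mol Br per gram of compound = (0.1785 ÷ 187.772) ÷ 0.09498 = 0.010009 mol/g, so in the 2.189 g combustion sample mol Br = 0.021909 mol
Divide by the smallest (0.021909 mol): C 1.500, H 2.000, Br 1.000
Multiplying each by 2 gives whole numbers: C 3.00, H 4.00, Br 2.00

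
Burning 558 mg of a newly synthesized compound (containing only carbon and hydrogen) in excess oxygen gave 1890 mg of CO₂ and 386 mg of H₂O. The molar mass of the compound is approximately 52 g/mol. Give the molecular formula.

C4H4

mol C = 1.89 g CO₂ ÷ 44.009 g/mol = 0.04295 mol
mol H = 2 × 0.386 g H₂O ÷ 18.015 g/mol = 0.04285 mol
Divide by the smallest (0.04285 mol): C 1.002, H 1.000
Empirical formula: CH
Empirical-formula mass = 13.02 g/mol; 52 ÷ 13.02 ≈ 4, so the molecular formula is C4H4.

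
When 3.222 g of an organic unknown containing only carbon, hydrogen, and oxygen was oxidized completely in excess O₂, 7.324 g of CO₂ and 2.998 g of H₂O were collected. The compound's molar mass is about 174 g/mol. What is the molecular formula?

C9H18O3

mol C = 7.324 g CO₂ ÷ 44.009 g/mol = 0.16642 mol
mol H = 2 × 2.998 g H₂O ÷ 18.015 g/mol = 0.33283 mol
mass O = 3.222 − (1.9989 + 0.33550) = 0.88763 g → mol O = 0.88763 ÷ 15.999 = 0.055480 mol
Divide by the smallest (0.055480 mol): C 3.000, H 5.999, O 1.000
Empirical formula: C3H6O
Empirical-formula mass = 58.08 g/mol; 174 ÷ 58.08 ≈ 3, so the molecular formula is C9H18O3.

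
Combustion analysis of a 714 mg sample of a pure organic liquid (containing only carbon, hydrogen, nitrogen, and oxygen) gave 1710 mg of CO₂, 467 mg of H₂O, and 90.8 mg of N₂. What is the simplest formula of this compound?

mol C = 1.71 g CO₂ ÷ 44.009 g/mol = 0.03886 mol
mol H = 2 × 0.467 g H₂O ÷ 18.015 g/mol = 0.05185 mol
mol N = 2 × 0.0908 g N₂ ÷ 28.014 g/mol = 0.006482 mol
mass O = 0.714 − (0.4667 + 0.05226 + 0.09080) = 0.1042 g → mol O = 0.1042 ÷ 15.999 = 0.006516 mol
Divide by the smallest (0.006482 mol): C 5.994, H 7.998, N 1.000, O 1.005

C6H8NO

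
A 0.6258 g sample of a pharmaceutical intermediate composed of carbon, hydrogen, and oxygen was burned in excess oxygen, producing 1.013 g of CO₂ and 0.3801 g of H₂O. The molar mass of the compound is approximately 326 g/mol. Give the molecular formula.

mol C = 1.013 g CO₂ ÷ 44.009 g/mol = 0.023018 mol
mol H = 2 × 0.3801 g H₂O ÷ 18.015 g/mol = 0.042198 mol
mass O = 0.6258 − (0.27647 + 0.042536) = 0.30679 g → mol O = 0.30679 ÷ 15.999 = 0.019176 mol
Divide by the smallest (0.019176 mol): C 1.200, H 2.201, O 1.000
Multiplying each by 5 gives whole numbers: C 6.00, H 11.00, O 5.00
Empirical formula: C6H11O5
Empirical-formula mass = 163.15 g/mol; 326 ÷ 163.15 ≈ 2, so the molecular formula is C12H22O10.

C12H22O10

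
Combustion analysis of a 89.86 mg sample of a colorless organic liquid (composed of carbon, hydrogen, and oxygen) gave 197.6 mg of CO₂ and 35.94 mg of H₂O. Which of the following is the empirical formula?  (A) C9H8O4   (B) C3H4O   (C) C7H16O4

mol C = 0.1976 g CO₂ ÷ 44.009 g/mol = 0.0044900 mol
mol H = 2 × 0.03594 g H₂O ÷ 18.015 g/mol = 0.0039900 mol
mass O = 0.08986 − (0.053929 + 0.0040219) = 0.031909 g → mol O = 0.031909 ÷ 15.999 = 0.0019944 mol
Divide by the smallest (0.0019944 mol): C 2.251, H 2.001, O 1.000
Multiplying each by 4 gives whole numbers: C 9.01, H 8.00, O 4.00

(A) C9H8O4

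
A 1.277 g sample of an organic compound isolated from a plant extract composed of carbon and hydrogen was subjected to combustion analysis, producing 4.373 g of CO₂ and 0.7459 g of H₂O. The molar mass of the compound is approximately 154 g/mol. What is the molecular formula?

C12H10

mol C = 4.373 g CO₂ ÷ 44.009 g/mol = 0.099366 mol
mol H = 2 × 0.7459 g H₂O ÷ 18.015 g/mol = 0.082809 mol
Divide by the smallest (0.082809 mol): C 1.200, H 1.000
Multiplying each by 5 gives whole numbers: C 6.00, H 5.00
Empirical formula: C6H5
Empirical-formula mass = 77.11 g/mol; 154 ÷ 77.11 ≈ 2, so the molecular formula is C12H10.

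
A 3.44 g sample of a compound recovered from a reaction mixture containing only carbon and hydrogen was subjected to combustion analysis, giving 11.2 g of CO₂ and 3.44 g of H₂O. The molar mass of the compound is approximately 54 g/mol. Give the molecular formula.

C4H6

mol C = 11.2 g CO₂ ÷ 44.009 g/mol = 0.2545 mol
mol H = 2 × 3.44 g H₂O ÷ 18.015 g/mol = 0.3819 mol
Divide by the smallest (0.2545 mol): C 1.000, H 1.501
Multiplying each by 2 gives whole numbers: C 2.00, H 3.00
Empirical formula: C2H3
Empirical-formula mass = 27.05 g/mol; 54 ÷ 27.05 ≈ 2, so the molecular formula is C4H6.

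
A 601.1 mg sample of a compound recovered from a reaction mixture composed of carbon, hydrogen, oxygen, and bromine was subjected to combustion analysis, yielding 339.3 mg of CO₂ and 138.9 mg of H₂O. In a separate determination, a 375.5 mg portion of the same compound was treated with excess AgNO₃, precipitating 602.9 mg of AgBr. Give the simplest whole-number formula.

C3H6Br2O2

mol C = 0.3393 g CO₂ ÷ 44.009 g/mol = 0.0077098 mol
mol H = 2 × 0.1389 g H₂O ÷ 18.015 g/mol = 0.015420 mol
From the AgBr data: mol Br per gram of compound = (0.6029 ÷ 187.772) ÷ 0.3755 = 0.0085508 mol/g, so in the 0.6011 g combustion sample mol Br = 0.0051399 mol
mass O = 0.6011 − (0.092602 + 0.015544 + 0.41070) = 0.082259 g → mol O = 0.082259 ÷ 15.999 = 0.0051415 mol
Divide by the smallest (0.0051399 mol): C 1.500, H 3.000, Br 1.000, O 1.000
Multiplying each by 2 gives whole numbers: C 3.00, H 6.00, Br 2.00, O 2.00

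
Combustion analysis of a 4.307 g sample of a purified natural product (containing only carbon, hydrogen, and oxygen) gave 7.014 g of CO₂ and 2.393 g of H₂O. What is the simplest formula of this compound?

mol C = 7.014 g CO₂ ÷ 44.009 g/mol = 0.15938 mol
mol H = 2 × 2.393 g H₂O ÷ 18.015 g/mol = 0.26567 mol
mass O = 4.307 − (1.9143 + 0.26779) = 2.1249 g → mol O = 2.1249 ÷ 15.999 = 0.13282 mol
Divide by the smallest (0.13282 mol): C 1.200, H 2.000, O 1.000
Multiplying each by 5 gives whole numbers: C 6.00, H 10.00, O 5.00

C6H10O5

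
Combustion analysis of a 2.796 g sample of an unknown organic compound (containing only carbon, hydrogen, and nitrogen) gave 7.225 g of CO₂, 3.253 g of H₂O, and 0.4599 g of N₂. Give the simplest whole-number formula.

mol C = 7.225 g CO₂ ÷ 44.009 g/mol = 0.16417 mol
mol H = 2 × 3.253 g H₂O ÷ 18.015 g/mol = 0.36114 mol
mol N = 2 × 0.4599 g N₂ ÷ 28.014 g/mol = 0.032834 mol
Divide by the smallest (0.032834 mol): C 5.000, H 10.999, N 1.000

C5H11N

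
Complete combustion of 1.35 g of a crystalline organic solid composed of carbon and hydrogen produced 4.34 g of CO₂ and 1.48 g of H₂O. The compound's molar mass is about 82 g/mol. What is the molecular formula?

mol C = 4.34 g CO₂ ÷ 44.009 g/mol = 0.09862 mol
mol H = 2 × 1.48 g H₂O ÷ 18.015 g/mol = 0.1643 mol
Divide by the smallest (0.09862 mol): C 1.000, H 1.666
Multiplying each by 3 gives whole numbers: C 3.00, H 5.00
Empirical formula: C3H5
Empirical-formula mass = 41.07 g/mol; 82 ÷ 41.07 ≈ 2, so the molecular formula is C6H10.

C6H10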